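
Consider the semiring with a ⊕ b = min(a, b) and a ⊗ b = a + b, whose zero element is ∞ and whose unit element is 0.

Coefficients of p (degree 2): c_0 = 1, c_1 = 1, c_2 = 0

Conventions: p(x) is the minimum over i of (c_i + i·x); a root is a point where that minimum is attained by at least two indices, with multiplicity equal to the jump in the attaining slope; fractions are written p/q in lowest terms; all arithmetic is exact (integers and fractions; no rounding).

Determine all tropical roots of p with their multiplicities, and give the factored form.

hull edge (i=0, c=1) to (i=2, c=0): slope -1/2, span 2
Factored form: p(x) = 0 ⊗ (x ⊕ 1/2) ⊗ (x ⊕ 1/2)
Answer: roots = 1/2 (mult 2)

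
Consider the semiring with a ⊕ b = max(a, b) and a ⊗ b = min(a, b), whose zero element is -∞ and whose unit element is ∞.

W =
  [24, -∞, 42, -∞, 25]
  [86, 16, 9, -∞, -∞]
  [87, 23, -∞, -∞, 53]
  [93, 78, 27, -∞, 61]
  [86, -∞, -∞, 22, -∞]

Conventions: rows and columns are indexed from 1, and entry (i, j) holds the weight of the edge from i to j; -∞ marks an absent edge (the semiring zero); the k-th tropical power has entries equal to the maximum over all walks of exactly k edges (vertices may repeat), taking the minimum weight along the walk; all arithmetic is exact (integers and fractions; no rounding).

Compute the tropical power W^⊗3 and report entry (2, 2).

W^⊗2:
  [42, 23, 24, 22, 42]
  [24, 16, 42, -∞, 25]
  [53, 16, 42, 22, 25]
  [78, 23, 42, 22, 27]
  [24, 22, 42, -∞, 25]
W^⊗3:
  [42, 23, 42, 22, 25]
  [42, 23, 24, 22, 42]
  [42, 23, 42, 22, 42]
  [42, 23, 42, 22, 42]
  [42, 23, 24, 22, 42]
Key observation: the optimum is the walk 2->1->3->2, with weight 86 min 42 min 23 = 23.
Optimal value attained by: walk 2->1->3->2.
Answer: (W^⊗3)[2][2] = 23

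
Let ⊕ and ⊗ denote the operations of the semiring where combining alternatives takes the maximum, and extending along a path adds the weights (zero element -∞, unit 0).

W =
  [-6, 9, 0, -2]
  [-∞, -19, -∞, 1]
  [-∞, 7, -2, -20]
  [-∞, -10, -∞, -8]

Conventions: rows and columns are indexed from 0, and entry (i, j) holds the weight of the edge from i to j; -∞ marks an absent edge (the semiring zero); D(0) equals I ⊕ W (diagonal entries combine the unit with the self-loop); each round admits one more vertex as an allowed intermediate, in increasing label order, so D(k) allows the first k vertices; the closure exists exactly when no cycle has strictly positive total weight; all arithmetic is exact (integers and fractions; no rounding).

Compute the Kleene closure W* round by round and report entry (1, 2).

D(0):
  [0, 9, 0, -2]
  [-∞, 0, -∞, 1]
  [-∞, 7, 0, -20]
  [-∞, -10, -∞, 0]
D(1):
  [0, 9, 0, -2]
  [-∞, 0, -∞, 1]
  [-∞, 7, 0, -20]
  [-∞, -10, -∞, 0]
D(2):
  [0, 9, 0, 10]
  [-∞, 0, -∞, 1]
  [-∞, 7, 0, 8]
  [-∞, -10, -∞, 0]
D(3):
  [0, 9, 0, 10]
  [-∞, 0, -∞, 1]
  [-∞, 7, 0, 8]
  [-∞, -10, -∞, 0]
D(4):
  [0, 9, 0, 10]
  [-∞, 0, -∞, 1]
  [-∞, 7, 0, 8]
  [-∞, -10, -∞, 0]
Answer: W*[1][2] = -∞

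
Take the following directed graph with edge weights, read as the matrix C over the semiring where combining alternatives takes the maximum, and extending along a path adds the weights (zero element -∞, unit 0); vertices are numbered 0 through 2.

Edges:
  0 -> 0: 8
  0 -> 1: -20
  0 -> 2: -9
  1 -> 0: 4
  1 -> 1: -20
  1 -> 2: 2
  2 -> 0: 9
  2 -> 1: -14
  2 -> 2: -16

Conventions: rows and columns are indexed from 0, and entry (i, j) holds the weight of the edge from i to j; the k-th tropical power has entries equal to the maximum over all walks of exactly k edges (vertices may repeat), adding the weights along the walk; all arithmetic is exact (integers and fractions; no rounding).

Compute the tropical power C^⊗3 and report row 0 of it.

C^⊗2:
  [16, -12, -1]
  [12, -12, -5]
  [17, -11, 0]
C^⊗3:
  [24, -4, 7]
  [20, -8, 3]
  [25, -3, 8]
Answer: row 0 of C^⊗3 = [24, -4, 7]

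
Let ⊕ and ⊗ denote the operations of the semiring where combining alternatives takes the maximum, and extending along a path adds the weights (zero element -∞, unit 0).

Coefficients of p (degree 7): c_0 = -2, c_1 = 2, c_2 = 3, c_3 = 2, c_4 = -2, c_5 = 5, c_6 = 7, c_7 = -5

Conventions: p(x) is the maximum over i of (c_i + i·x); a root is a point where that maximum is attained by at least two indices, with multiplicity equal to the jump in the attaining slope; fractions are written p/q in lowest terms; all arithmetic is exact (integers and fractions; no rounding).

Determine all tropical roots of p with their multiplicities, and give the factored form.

hull edge (i=0, c=-2) to (i=1, c=2): slope 4, span 1
hull edge (i=1, c=2) to (i=6, c=7): slope 1, span 5
hull edge (i=6, c=7) to (i=7, c=-5): slope -12, span 1
Factored form: p(x) = -5 ⊗ (x ⊕ (-4)) ⊗ (x ⊕ (-1)) ⊗ (x ⊕ (-1)) ⊗ (x ⊕ (-1)) ⊗ (x ⊕ (-1)) ⊗ (x ⊕ (-1)) ⊗ (x ⊕ 12)
Answer: roots = -4 (mult 1), -1 (mult 5), 12 (mult 1)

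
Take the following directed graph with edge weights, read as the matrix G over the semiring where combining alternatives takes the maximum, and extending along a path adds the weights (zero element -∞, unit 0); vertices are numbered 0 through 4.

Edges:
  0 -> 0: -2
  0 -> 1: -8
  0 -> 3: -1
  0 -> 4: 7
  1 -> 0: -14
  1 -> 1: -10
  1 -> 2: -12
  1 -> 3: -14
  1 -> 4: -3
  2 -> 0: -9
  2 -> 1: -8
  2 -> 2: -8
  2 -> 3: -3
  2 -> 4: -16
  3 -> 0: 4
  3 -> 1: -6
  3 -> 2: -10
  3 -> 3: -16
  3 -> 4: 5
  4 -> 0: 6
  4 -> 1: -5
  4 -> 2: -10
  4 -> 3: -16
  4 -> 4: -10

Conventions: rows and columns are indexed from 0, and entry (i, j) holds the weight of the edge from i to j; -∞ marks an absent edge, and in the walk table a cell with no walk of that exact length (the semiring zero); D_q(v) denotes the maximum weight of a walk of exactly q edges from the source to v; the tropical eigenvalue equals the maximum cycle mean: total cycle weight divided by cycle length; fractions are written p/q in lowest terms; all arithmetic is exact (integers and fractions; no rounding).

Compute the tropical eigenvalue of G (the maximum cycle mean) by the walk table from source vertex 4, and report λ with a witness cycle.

q=0: [-∞, -∞, -∞, -∞, 0]
q=1: [6, -5, -10, -16, -10]
q=2: [4, -2, -17, 5, 13]
q=3: [19, 8, 3, 3, 11]
q=4: [17, 11, 1, 18, 26]
q=5: [32, 21, 16, 16, 24]
Optimal cycle mean attained by: cycle 0->4->0, total 7 + 6, length 2.
Answer: λ = 13/2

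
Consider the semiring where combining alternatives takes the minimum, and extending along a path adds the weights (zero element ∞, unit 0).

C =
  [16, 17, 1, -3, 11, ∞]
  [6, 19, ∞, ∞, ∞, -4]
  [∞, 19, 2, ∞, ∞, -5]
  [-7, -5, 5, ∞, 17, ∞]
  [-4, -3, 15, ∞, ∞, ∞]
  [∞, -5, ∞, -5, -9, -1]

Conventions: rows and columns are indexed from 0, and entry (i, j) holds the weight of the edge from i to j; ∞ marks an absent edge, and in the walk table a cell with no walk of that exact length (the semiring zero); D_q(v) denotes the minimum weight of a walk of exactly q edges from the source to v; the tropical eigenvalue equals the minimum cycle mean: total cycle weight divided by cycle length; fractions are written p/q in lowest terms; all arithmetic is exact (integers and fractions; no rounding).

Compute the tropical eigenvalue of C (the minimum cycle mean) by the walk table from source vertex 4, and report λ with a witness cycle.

q=0: [∞, ∞, ∞, ∞, 0, ∞]
q=1: [-4, -3, 15, ∞, ∞, ∞]
q=2: [3, 13, -3, -7, 7, -7]
q=3: [-14, -12, -2, -12, -16, -8]
q=4: [-20, -19, -13, -17, -17, -16]
q=5: [-24, -22, -19, -23, -25, -23]
q=6: [-30, -28, -23, -28, -32, -26]
Optimal cycle mean attained by: cycle 1->5->4->1, total (-4) + (-9) + (-3), length 3.
Answer: λ = -16/3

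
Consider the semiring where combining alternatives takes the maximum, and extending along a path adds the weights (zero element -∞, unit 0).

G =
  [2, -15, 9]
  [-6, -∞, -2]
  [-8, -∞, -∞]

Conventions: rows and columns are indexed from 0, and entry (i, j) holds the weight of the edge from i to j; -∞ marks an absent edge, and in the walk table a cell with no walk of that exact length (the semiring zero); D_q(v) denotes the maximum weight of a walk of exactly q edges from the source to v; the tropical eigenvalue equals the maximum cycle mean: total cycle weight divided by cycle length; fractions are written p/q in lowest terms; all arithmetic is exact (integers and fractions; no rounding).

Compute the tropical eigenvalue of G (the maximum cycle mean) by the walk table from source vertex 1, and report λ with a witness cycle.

q=0: [-∞, 0, -∞]
q=1: [-6, -∞, -2]
q=2: [-4, -21, 3]
q=3: [-2, -19, 5]
Optimal cycle mean attained by: cycle 0->0, total 2, length 1.
Answer: λ = 2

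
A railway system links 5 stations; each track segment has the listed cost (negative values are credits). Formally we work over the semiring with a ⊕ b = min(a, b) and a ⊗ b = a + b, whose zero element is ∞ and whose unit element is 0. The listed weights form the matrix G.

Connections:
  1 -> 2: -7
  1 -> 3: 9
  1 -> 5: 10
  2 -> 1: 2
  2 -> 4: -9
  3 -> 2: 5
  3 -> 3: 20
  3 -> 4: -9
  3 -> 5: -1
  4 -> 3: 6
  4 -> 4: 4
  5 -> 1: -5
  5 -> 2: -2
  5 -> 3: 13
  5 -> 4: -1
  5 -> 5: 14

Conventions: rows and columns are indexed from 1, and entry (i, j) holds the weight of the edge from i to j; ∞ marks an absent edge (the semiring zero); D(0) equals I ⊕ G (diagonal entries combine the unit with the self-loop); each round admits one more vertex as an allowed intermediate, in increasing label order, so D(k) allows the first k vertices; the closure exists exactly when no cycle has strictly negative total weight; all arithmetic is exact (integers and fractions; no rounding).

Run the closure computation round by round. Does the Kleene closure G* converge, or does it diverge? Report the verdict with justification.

D(0):
  [0, -7, 9, ∞, 10]
  [2, 0, ∞, -9, ∞]
  [∞, 5, 0, -9, -1]
  [∞, ∞, 6, 0, ∞]
  [-5, -2, 13, -1, 0]
Detection: at round 1, diagonal entry (2, 2) turns strictly negative.
Key observation: the cycle 2->1->2 has total weight 2 + (-7), which is strictly negative.
Answer: DIVERGES — negative cycle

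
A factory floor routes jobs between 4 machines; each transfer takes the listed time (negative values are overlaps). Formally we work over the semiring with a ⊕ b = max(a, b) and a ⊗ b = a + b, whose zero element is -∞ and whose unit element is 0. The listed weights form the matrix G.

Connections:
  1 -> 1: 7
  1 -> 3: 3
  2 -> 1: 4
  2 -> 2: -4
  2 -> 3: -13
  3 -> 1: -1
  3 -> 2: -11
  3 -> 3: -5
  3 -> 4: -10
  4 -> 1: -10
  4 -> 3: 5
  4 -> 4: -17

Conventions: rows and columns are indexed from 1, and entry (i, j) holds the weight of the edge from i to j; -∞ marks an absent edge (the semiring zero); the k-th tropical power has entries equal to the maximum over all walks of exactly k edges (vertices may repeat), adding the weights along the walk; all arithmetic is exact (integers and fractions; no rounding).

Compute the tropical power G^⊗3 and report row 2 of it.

G^⊗2:
  [14, -8, 10, -7]
  [11, -8, 7, -23]
  [6, -15, 2, -15]
  [4, -6, 0, -5]
G^⊗3:
  [21, -1, 17, 0]
  [18, -4, 14, -3]
  [13, -9, 9, -8]
  [11, -10, 7, -10]
Answer: row 2 of G^⊗3 = [18, -4, 14, -3]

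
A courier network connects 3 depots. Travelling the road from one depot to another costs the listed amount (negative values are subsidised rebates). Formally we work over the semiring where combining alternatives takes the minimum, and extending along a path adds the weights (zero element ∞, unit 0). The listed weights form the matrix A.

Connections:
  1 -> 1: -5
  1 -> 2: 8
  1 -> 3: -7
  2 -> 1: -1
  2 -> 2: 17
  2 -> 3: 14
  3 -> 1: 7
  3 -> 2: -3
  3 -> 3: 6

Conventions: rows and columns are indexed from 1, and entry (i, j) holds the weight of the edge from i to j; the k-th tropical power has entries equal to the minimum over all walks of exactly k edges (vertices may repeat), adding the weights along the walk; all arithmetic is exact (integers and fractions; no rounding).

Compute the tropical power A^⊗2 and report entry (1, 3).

A^⊗2:
  [-10, -10, -12]
  [-6, 7, -8]
  [-4, 3, 0]
Key observation: the optimum is the walk 1->1->3, with weight (-5) + (-7) = -12.
Optimal value attained by: walk 1->1->3.
Answer: (A^⊗2)[1][3] = -12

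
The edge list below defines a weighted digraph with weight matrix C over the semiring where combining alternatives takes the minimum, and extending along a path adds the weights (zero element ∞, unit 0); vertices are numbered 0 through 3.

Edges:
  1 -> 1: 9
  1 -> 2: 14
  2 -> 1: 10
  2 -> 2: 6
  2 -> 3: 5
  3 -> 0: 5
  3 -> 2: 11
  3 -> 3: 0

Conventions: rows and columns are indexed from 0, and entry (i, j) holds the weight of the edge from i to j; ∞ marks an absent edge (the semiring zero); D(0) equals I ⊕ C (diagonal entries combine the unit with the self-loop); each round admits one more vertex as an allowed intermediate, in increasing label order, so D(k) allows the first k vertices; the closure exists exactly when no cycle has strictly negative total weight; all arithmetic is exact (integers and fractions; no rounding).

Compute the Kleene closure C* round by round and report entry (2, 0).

D(0):
  [0, ∞, ∞, ∞]
  [∞, 0, 14, ∞]
  [∞, 10, 0, 5]
  [5, ∞, 11, 0]
D(1):
  [0, ∞, ∞, ∞]
  [∞, 0, 14, ∞]
  [∞, 10, 0, 5]
  [5, ∞, 11, 0]
D(2):
  [0, ∞, ∞, ∞]
  [∞, 0, 14, ∞]
  [∞, 10, 0, 5]
  [5, ∞, 11, 0]
D(3):
  [0, ∞, ∞, ∞]
  [∞, 0, 14, 19]
  [∞, 10, 0, 5]
  [5, 21, 11, 0]
D(4):
  [0, ∞, ∞, ∞]
  [24, 0, 14, 19]
  [10, 10, 0, 5]
  [5, 21, 11, 0]
Answer: C*[2][0] = 10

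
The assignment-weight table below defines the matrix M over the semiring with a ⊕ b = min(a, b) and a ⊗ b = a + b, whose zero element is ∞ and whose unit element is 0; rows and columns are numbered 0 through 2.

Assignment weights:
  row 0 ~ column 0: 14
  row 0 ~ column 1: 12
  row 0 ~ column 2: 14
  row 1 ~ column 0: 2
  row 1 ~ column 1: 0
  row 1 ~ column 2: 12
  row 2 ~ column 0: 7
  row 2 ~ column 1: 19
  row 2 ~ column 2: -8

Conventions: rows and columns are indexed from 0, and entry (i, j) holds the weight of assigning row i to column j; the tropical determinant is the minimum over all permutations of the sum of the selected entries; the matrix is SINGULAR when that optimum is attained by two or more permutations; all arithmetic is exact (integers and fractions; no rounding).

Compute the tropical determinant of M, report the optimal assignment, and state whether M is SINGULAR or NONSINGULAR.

σ = (0, 1, 2): 14 + 0 + (-8) = 6
σ = (0, 2, 1): 14 + 12 + 19 = 45
σ = (1, 0, 2): 12 + 2 + (-8) = 6
σ = (1, 2, 0): 12 + 12 + 7 = 31
σ = (2, 0, 1): 14 + 2 + 19 = 35
σ = (2, 1, 0): 14 + 0 + 7 = 21
Optimal value attained by: σ = (0, 1, 2).
Answer: det⊕(M) = 6; verdict: SINGULAR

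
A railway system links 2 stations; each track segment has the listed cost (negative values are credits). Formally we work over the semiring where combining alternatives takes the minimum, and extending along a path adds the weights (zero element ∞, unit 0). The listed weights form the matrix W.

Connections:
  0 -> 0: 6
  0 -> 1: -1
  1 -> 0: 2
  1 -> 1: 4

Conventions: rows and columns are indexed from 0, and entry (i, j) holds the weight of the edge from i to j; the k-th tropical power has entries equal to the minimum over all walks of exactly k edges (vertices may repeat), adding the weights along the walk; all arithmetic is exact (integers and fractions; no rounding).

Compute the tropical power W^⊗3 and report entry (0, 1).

W^⊗2:
  [1, 3]
  [6, 1]
W^⊗3:
  [5, 0]
  [3, 5]
Key observation: the optimum is the walk 0->1->0->1, with weight (-1) + 2 + (-1) = 0.
Optimal value attained by: walk 0->1->0->1.
Answer: (W^⊗3)[0][1] = 0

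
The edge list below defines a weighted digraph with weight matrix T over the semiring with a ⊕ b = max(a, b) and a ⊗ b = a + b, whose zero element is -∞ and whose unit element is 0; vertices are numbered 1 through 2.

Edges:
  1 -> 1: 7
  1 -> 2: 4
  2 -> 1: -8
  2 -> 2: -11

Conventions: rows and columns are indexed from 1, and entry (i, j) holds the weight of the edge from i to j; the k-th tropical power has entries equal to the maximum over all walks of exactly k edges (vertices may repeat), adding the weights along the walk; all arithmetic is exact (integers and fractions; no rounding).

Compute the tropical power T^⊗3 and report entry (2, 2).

T^⊗2:
  [14, 11]
  [-1, -4]
T^⊗3:
  [21, 18]
  [6, 3]
Key observation: the optimum is the walk 2->1->1->2, with weight (-8) + 7 + 4 = 3.
Optimal value attained by: walk 2->1->1->2.
Answer: (T^⊗3)[2][2] = 3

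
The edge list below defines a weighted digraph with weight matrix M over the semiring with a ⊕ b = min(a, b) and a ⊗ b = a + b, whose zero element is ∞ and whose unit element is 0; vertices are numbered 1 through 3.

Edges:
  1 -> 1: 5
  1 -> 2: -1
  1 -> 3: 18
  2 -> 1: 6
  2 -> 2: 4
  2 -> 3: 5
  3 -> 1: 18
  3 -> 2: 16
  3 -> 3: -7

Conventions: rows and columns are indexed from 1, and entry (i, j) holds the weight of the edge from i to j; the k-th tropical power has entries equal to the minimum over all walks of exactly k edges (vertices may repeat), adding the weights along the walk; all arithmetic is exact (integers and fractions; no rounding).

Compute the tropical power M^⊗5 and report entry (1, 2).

M^⊗2:
  [5, 3, 4]
  [10, 5, -2]
  [11, 9, -14]
M^⊗3:
  [9, 4, -3]
  [11, 9, -9]
  [4, 2, -21]
M^⊗4:
  [10, 8, -10]
  [9, 7, -16]
  [-3, -5, -28]
M^⊗5:
  [8, 6, -17]
  [2, 0, -23]
  [-10, -12, -35]
Key observation: the optimum is the walk 1->2->3->3->3->2, with weight (-1) + 5 + (-7) + (-7) + 16 = 6.
Optimal value attained by: walk 1->2->3->3->3->2.
Answer: (M^⊗5)[1][2] = 6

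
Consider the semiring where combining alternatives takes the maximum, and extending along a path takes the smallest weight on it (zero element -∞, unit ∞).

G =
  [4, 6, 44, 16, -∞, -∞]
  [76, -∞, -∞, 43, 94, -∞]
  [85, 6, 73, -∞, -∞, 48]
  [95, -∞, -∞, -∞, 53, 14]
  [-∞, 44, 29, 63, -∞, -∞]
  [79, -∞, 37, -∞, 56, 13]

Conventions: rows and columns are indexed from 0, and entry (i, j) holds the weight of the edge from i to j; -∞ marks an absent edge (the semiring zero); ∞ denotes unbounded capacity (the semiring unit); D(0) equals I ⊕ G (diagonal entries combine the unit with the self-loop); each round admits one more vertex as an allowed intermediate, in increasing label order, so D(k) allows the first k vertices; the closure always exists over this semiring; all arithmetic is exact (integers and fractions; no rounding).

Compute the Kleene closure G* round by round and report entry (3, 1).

D(0):
  [∞, 6, 44, 16, -∞, -∞]
  [76, ∞, -∞, 43, 94, -∞]
  [85, 6, ∞, -∞, -∞, 48]
  [95, -∞, -∞, ∞, 53, 14]
  [-∞, 44, 29, 63, ∞, -∞]
  [79, -∞, 37, -∞, 56, ∞]
D(1):
  [∞, 6, 44, 16, -∞, -∞]
  [76, ∞, 44, 43, 94, -∞]
  [85, 6, ∞, 16, -∞, 48]
  [95, 6, 44, ∞, 53, 14]
  [-∞, 44, 29, 63, ∞, -∞]
  [79, 6, 44, 16, 56, ∞]
D(2):
  [∞, 6, 44, 16, 6, -∞]
  [76, ∞, 44, 43, 94, -∞]
  [85, 6, ∞, 16, 6, 48]
  [95, 6, 44, ∞, 53, 14]
  [44, 44, 44, 63, ∞, -∞]
  [79, 6, 44, 16, 56, ∞]
D(3):
  [∞, 6, 44, 16, 6, 44]
  [76, ∞, 44, 43, 94, 44]
  [85, 6, ∞, 16, 6, 48]
  [95, 6, 44, ∞, 53, 44]
  [44, 44, 44, 63, ∞, 44]
  [79, 6, 44, 16, 56, ∞]
D(4):
  [∞, 6, 44, 16, 16, 44]
  [76, ∞, 44, 43, 94, 44]
  [85, 6, ∞, 16, 16, 48]
  [95, 6, 44, ∞, 53, 44]
  [63, 44, 44, 63, ∞, 44]
  [79, 6, 44, 16, 56, ∞]
D(5):
  [∞, 16, 44, 16, 16, 44]
  [76, ∞, 44, 63, 94, 44]
  [85, 16, ∞, 16, 16, 48]
  [95, 44, 44, ∞, 53, 44]
  [63, 44, 44, 63, ∞, 44]
  [79, 44, 44, 56, 56, ∞]
D(6):
  [∞, 44, 44, 44, 44, 44]
  [76, ∞, 44, 63, 94, 44]
  [85, 44, ∞, 48, 48, 48]
  [95, 44, 44, ∞, 53, 44]
  [63, 44, 44, 63, ∞, 44]
  [79, 44, 44, 56, 56, ∞]
Answer: G*[3][1] = 44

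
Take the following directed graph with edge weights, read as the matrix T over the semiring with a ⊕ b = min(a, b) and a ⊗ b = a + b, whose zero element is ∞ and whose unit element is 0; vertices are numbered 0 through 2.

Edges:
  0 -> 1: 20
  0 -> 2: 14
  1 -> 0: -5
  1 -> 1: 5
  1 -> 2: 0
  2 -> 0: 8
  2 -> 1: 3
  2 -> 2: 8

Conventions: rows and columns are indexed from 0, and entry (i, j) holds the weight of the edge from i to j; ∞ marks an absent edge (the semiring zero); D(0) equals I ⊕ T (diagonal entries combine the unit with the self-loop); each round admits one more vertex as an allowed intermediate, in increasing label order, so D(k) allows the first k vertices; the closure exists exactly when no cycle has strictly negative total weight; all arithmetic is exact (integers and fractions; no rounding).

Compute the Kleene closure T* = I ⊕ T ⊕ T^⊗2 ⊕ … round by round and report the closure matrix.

D(0):
  [0, 20, 14]
  [-5, 0, 0]
  [8, 3, 0]
D(1):
  [0, 20, 14]
  [-5, 0, 0]
  [8, 3, 0]
D(2):
  [0, 20, 14]
  [-5, 0, 0]
  [-2, 3, 0]
D(3):
  [0, 17, 14]
  [-5, 0, 0]
  [-2, 3, 0]
Answer: T* = [[0, 17, 14], [-5, 0, 0], [-2, 3, 0]]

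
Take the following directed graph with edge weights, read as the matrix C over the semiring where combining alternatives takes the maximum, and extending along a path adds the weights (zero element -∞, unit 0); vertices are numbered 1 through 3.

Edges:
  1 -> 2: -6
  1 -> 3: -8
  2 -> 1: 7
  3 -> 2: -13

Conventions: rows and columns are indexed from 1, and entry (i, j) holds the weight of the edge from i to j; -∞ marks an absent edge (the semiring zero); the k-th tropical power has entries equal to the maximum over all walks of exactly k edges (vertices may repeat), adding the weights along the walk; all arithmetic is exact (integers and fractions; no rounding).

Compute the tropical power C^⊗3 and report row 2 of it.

C^⊗2:
  [1, -21, -∞]
  [-∞, 1, -1]
  [-6, -∞, -∞]
C^⊗3:
  [-14, -5, -7]
  [8, -14, -∞]
  [-∞, -12, -14]
Answer: row 2 of C^⊗3 = [8, -14, -∞]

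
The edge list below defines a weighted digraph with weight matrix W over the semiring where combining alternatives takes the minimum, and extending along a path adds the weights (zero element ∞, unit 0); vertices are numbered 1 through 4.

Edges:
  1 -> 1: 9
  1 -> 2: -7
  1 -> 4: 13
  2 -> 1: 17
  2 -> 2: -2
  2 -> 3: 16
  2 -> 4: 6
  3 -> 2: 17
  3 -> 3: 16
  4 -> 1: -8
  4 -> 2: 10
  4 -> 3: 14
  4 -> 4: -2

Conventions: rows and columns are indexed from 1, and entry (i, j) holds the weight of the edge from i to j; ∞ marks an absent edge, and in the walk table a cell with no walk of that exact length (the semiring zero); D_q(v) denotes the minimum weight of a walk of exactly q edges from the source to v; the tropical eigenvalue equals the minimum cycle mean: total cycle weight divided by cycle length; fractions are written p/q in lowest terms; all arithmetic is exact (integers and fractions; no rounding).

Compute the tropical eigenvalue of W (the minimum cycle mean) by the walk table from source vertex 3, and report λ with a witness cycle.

q=0: [∞, ∞, 0, ∞]
q=1: [∞, 17, 16, ∞]
q=2: [34, 15, 32, 23]
q=3: [15, 13, 31, 21]
q=4: [13, 8, 29, 19]
Optimal cycle mean attained by: cycle 1->2->4->1, total (-7) + 6 + (-8), length 3.
Answer: λ = -3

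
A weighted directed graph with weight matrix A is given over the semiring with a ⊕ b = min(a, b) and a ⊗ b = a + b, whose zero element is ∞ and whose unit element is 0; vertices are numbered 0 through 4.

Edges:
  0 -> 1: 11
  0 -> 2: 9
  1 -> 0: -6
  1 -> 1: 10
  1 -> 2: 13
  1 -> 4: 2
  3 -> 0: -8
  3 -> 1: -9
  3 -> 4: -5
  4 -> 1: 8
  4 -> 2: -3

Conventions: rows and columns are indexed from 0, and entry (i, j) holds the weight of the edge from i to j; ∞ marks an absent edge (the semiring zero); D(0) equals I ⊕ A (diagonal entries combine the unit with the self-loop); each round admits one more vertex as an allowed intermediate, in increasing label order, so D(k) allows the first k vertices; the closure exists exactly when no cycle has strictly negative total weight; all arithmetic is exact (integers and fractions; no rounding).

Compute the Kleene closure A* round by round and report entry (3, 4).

D(0):
  [0, 11, 9, ∞, ∞]
  [-6, 0, 13, ∞, 2]
  [∞, ∞, 0, ∞, ∞]
  [-8, -9, ∞, 0, -5]
  [∞, 8, -3, ∞, 0]
D(1):
  [0, 11, 9, ∞, ∞]
  [-6, 0, 3, ∞, 2]
  [∞, ∞, 0, ∞, ∞]
  [-8, -9, 1, 0, -5]
  [∞, 8, -3, ∞, 0]
D(2):
  [0, 11, 9, ∞, 13]
  [-6, 0, 3, ∞, 2]
  [∞, ∞, 0, ∞, ∞]
  [-15, -9, -6, 0, -7]
  [2, 8, -3, ∞, 0]
D(3):
  [0, 11, 9, ∞, 13]
  [-6, 0, 3, ∞, 2]
  [∞, ∞, 0, ∞, ∞]
  [-15, -9, -6, 0, -7]
  [2, 8, -3, ∞, 0]
D(4):
  [0, 11, 9, ∞, 13]
  [-6, 0, 3, ∞, 2]
  [∞, ∞, 0, ∞, ∞]
  [-15, -9, -6, 0, -7]
  [2, 8, -3, ∞, 0]
D(5):
  [0, 11, 9, ∞, 13]
  [-6, 0, -1, ∞, 2]
  [∞, ∞, 0, ∞, ∞]
  [-15, -9, -10, 0, -7]
  [2, 8, -3, ∞, 0]
Answer: A*[3][4] = -7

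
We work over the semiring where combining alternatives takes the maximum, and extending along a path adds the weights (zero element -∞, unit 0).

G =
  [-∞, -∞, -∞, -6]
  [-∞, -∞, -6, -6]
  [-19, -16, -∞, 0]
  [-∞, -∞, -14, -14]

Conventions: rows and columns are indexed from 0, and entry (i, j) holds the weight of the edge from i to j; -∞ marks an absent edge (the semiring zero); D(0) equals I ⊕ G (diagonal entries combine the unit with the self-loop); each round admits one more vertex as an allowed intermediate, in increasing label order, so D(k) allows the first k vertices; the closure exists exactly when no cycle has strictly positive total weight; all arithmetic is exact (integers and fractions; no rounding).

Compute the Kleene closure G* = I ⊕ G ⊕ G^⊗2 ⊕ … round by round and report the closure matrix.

D(0):
  [0, -∞, -∞, -6]
  [-∞, 0, -6, -6]
  [-19, -16, 0, 0]
  [-∞, -∞, -14, 0]
D(1):
  [0, -∞, -∞, -6]
  [-∞, 0, -6, -6]
  [-19, -16, 0, 0]
  [-∞, -∞, -14, 0]
D(2):
  [0, -∞, -∞, -6]
  [-∞, 0, -6, -6]
  [-19, -16, 0, 0]
  [-∞, -∞, -14, 0]
D(3):
  [0, -∞, -∞, -6]
  [-25, 0, -6, -6]
  [-19, -16, 0, 0]
  [-33, -30, -14, 0]
D(4):
  [0, -36, -20, -6]
  [-25, 0, -6, -6]
  [-19, -16, 0, 0]
  [-33, -30, -14, 0]
Answer: G* = [[0, -36, -20, -6], [-25, 0, -6, -6], [-19, -16, 0, 0], [-33, -30, -14, 0]]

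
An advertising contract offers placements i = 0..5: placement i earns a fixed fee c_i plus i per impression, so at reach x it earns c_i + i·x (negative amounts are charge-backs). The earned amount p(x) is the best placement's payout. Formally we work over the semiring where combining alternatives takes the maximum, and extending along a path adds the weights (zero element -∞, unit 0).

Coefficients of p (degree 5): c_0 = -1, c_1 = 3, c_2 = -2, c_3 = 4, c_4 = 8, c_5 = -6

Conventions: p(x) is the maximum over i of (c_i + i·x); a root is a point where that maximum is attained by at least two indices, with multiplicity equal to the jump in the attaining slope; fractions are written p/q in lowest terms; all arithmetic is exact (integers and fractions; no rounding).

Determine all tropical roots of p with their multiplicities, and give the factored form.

hull edge (i=0, c=-1) to (i=1, c=3): slope 4, span 1
hull edge (i=1, c=3) to (i=4, c=8): slope 5/3, span 3
hull edge (i=4, c=8) to (i=5, c=-6): slope -14, span 1
Factored form: p(x) = -6 ⊗ (x ⊕ (-4)) ⊗ (x ⊕ (-5/3)) ⊗ (x ⊕ (-5/3)) ⊗ (x ⊕ (-5/3)) ⊗ (x ⊕ 14)
Answer: roots = -4 (mult 1), -5/3 (mult 3), 14 (mult 1)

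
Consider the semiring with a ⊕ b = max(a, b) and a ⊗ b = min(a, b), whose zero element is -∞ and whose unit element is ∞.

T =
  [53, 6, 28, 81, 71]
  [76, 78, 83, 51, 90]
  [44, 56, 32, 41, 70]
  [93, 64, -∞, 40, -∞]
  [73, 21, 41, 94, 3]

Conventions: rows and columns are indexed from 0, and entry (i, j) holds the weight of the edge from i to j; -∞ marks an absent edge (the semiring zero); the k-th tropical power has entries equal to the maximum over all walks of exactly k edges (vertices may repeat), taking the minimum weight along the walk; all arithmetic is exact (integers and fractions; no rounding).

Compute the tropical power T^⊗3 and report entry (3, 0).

T^⊗2:
  [81, 64, 41, 71, 53]
  [76, 78, 78, 90, 78]
  [70, 56, 56, 70, 56]
  [64, 64, 64, 81, 71]
  [93, 64, 32, 73, 71]
T^⊗3:
  [71, 64, 64, 81, 71]
  [90, 78, 78, 78, 78]
  [70, 64, 56, 70, 70]
  [81, 64, 64, 71, 64]
  [73, 64, 64, 81, 71]
Key observation: the optimum is the walk 3->0->3->0, with weight 93 min 81 min 93 = 81.
Optimal value attained by: walk 3->0->3->0.
Answer: (T^⊗3)[3][0] = 81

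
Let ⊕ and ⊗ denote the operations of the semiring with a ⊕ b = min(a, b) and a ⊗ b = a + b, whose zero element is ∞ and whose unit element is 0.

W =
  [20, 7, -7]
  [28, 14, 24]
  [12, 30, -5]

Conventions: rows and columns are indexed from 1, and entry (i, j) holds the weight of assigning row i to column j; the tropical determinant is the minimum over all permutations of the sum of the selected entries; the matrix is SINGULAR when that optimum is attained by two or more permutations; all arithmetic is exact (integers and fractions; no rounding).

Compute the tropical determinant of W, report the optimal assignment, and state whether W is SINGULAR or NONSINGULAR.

σ = (1, 2, 3): 20 + 14 + (-5) = 29
σ = (1, 3, 2): 20 + 24 + 30 = 74
σ = (2, 1, 3): 7 + 28 + (-5) = 30
σ = (2, 3, 1): 7 + 24 + 12 = 43
σ = (3, 1, 2): (-7) + 28 + 30 = 51
σ = (3, 2, 1): (-7) + 14 + 12 = 19
Optimal value attained by: σ = (3, 2, 1).
Answer: det⊕(W) = 19; verdict: NONSINGULAR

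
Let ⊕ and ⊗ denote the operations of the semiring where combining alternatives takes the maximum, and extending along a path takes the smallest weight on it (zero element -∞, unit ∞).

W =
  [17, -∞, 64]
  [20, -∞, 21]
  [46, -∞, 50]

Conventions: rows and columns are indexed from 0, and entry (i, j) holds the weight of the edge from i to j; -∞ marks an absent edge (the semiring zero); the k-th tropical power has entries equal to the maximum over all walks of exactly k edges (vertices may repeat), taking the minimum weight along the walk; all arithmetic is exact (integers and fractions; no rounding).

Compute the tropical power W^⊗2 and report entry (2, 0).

W^⊗2:
  [46, -∞, 50]
  [21, -∞, 21]
  [46, -∞, 50]
Key observation: the optimum is the walk 2->2->0, with weight 50 min 46 = 46.
Optimal value attained by: walk 2->2->0.
Answer: (W^⊗2)[2][0] = 46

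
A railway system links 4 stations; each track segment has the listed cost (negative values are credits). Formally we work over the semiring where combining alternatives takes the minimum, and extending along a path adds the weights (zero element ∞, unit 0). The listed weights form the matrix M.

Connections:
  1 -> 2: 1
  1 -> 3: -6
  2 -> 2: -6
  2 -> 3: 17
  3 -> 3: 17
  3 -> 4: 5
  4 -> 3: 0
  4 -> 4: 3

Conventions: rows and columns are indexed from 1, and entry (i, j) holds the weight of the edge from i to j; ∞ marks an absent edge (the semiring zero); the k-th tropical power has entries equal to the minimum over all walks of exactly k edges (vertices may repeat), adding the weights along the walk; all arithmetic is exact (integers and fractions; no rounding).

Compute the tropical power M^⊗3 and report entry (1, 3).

M^⊗2:
  [∞, -5, 11, -1]
  [∞, -12, 11, 22]
  [∞, ∞, 5, 8]
  [∞, ∞, 3, 5]
M^⊗3:
  [∞, -11, -1, 2]
  [∞, -18, 5, 16]
  [∞, ∞, 8, 10]
  [∞, ∞, 5, 8]
Key observation: the optimum is the walk 1->3->4->3, with weight (-6) + 5 + 0 = -1.
Optimal value attained by: walk 1->3->4->3.
Answer: (M^⊗3)[1][3] = -1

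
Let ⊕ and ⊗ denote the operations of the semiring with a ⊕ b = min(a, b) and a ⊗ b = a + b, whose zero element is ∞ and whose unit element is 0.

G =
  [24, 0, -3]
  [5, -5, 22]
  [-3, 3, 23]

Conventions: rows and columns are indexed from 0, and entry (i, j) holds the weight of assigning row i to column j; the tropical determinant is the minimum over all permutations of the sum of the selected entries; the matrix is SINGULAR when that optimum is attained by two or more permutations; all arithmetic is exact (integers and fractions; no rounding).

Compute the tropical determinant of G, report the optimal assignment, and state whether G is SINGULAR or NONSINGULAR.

σ = (0, 1, 2): 24 + (-5) + 23 = 42
σ = (0, 2, 1): 24 + 22 + 3 = 49
σ = (1, 0, 2): 0 + 5 + 23 = 28
σ = (1, 2, 0): 0 + 22 + (-3) = 19
σ = (2, 0, 1): (-3) + 5 + 3 = 5
σ = (2, 1, 0): (-3) + (-5) + (-3) = -11
Optimal value attained by: σ = (2, 1, 0).
Answer: det⊕(G) = -11; verdict: NONSINGULAR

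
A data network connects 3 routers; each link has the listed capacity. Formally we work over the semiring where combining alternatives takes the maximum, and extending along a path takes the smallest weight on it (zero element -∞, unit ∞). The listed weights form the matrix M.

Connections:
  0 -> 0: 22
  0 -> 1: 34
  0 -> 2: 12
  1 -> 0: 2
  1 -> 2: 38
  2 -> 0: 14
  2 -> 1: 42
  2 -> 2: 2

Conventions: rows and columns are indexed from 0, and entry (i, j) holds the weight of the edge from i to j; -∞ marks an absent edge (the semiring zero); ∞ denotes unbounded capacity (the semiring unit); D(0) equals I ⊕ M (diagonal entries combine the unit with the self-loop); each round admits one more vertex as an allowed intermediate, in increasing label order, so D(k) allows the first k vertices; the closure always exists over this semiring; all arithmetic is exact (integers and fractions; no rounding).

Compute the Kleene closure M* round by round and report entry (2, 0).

D(0):
  [∞, 34, 12]
  [2, ∞, 38]
  [14, 42, ∞]
D(1):
  [∞, 34, 12]
  [2, ∞, 38]
  [14, 42, ∞]
D(2):
  [∞, 34, 34]
  [2, ∞, 38]
  [14, 42, ∞]
D(3):
  [∞, 34, 34]
  [14, ∞, 38]
  [14, 42, ∞]
Answer: M*[2][0] = 14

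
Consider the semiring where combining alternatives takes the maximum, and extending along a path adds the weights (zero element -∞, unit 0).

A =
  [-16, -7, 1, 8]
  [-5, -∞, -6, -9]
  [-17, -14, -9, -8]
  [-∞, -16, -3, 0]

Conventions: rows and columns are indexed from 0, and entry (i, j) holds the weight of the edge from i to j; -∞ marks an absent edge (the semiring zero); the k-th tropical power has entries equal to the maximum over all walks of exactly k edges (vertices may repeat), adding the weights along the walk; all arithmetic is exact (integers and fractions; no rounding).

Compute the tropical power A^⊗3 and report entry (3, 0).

A^⊗2:
  [-12, -8, 5, 8]
  [-21, -12, -4, 3]
  [-19, -23, -11, -8]
  [-20, -16, -3, 0]
A^⊗3:
  [-12, -8, 5, 8]
  [-17, -13, 0, 3]
  [-28, -24, -11, -8]
  [-20, -16, -3, 0]
Key observation: the optimum is the walk 3->3->2->0, with weight 0 + (-3) + (-17) = -20.
Optimal value attained by: walk 3->3->2->0.
Answer: (A^⊗3)[3][0] = -20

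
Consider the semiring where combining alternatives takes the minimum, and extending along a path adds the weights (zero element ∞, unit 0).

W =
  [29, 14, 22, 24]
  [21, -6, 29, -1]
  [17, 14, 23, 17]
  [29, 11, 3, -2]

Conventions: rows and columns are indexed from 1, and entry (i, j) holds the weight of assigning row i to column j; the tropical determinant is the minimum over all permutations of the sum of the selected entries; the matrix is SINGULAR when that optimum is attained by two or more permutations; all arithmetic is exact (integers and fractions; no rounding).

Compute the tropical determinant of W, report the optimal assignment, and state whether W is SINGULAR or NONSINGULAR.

σ = (1, 2, 3, 4): 29 + (-6) + 23 + (-2) = 44
σ = (1, 2, 4, 3): 29 + (-6) + 17 + 3 = 43
σ = (1, 3, 2, 4): 29 + 29 + 14 + (-2) = 70
σ = (1, 3, 4, 2): 29 + 29 + 17 + 11 = 86
σ = (1, 4, 2, 3): 29 + (-1) + 14 + 3 = 45
σ = (1, 4, 3, 2): 29 + (-1) + 23 + 11 = 62
σ = (2, 1, 3, 4): 14 + 21 + 23 + (-2) = 56
σ = (2, 1, 4, 3): 14 + 21 + 17 + 3 = 55
σ = (2, 3, 1, 4): 14 + 29 + 17 + (-2) = 58
σ = (2, 3, 4, 1): 14 + 29 + 17 + 29 = 89
σ = (2, 4, 1, 3): 14 + (-1) + 17 + 3 = 33
σ = (2, 4, 3, 1): 14 + (-1) + 23 + 29 = 65
σ = (3, 1, 2, 4): 22 + 21 + 14 + (-2) = 55
σ = (3, 1, 4, 2): 22 + 21 + 17 + 11 = 71
σ = (3, 2, 1, 4): 22 + (-6) + 17 + (-2) = 31
σ = (3, 2, 4, 1): 22 + (-6) + 17 + 29 = 62
σ = (3, 4, 1, 2): 22 + (-1) + 17 + 11 = 49
σ = (3, 4, 2, 1): 22 + (-1) + 14 + 29 = 64
σ = (4, 1, 2, 3): 24 + 21 + 14 + 3 = 62
σ = (4, 1, 3, 2): 24 + 21 + 23 + 11 = 79
σ = (4, 2, 1, 3): 24 + (-6) + 17 + 3 = 38
σ = (4, 2, 3, 1): 24 + (-6) + 23 + 29 = 70
σ = (4, 3, 1, 2): 24 + 29 + 17 + 11 = 81
σ = (4, 3, 2, 1): 24 + 29 + 14 + 29 = 96
Optimal value attained by: σ = (3, 2, 1, 4).
Answer: det⊕(W) = 31; verdict: NONSINGULAR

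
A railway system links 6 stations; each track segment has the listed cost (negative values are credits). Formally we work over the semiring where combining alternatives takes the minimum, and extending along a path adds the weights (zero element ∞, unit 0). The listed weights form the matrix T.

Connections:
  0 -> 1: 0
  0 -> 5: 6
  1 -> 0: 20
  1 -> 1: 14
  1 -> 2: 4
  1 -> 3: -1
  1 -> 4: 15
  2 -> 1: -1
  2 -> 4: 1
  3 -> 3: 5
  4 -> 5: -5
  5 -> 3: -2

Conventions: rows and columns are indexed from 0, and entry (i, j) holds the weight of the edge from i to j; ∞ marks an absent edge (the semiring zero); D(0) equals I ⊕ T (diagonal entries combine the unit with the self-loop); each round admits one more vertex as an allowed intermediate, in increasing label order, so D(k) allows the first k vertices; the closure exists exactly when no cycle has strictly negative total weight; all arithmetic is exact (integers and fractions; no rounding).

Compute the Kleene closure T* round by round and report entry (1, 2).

D(0):
  [0, 0, ∞, ∞, ∞, 6]
  [20, 0, 4, -1, 15, ∞]
  [∞, -1, 0, ∞, 1, ∞]
  [∞, ∞, ∞, 0, ∞, ∞]
  [∞, ∞, ∞, ∞, 0, -5]
  [∞, ∞, ∞, -2, ∞, 0]
D(1):
  [0, 0, ∞, ∞, ∞, 6]
  [20, 0, 4, -1, 15, 26]
  [∞, -1, 0, ∞, 1, ∞]
  [∞, ∞, ∞, 0, ∞, ∞]
  [∞, ∞, ∞, ∞, 0, -5]
  [∞, ∞, ∞, -2, ∞, 0]
D(2):
  [0, 0, 4, -1, 15, 6]
  [20, 0, 4, -1, 15, 26]
  [19, -1, 0, -2, 1, 25]
  [∞, ∞, ∞, 0, ∞, ∞]
  [∞, ∞, ∞, ∞, 0, -5]
  [∞, ∞, ∞, -2, ∞, 0]
D(3):
  [0, 0, 4, -1, 5, 6]
  [20, 0, 4, -1, 5, 26]
  [19, -1, 0, -2, 1, 25]
  [∞, ∞, ∞, 0, ∞, ∞]
  [∞, ∞, ∞, ∞, 0, -5]
  [∞, ∞, ∞, -2, ∞, 0]
D(4):
  [0, 0, 4, -1, 5, 6]
  [20, 0, 4, -1, 5, 26]
  [19, -1, 0, -2, 1, 25]
  [∞, ∞, ∞, 0, ∞, ∞]
  [∞, ∞, ∞, ∞, 0, -5]
  [∞, ∞, ∞, -2, ∞, 0]
D(5):
  [0, 0, 4, -1, 5, 0]
  [20, 0, 4, -1, 5, 0]
  [19, -1, 0, -2, 1, -4]
  [∞, ∞, ∞, 0, ∞, ∞]
  [∞, ∞, ∞, ∞, 0, -5]
  [∞, ∞, ∞, -2, ∞, 0]
D(6):
  [0, 0, 4, -2, 5, 0]
  [20, 0, 4, -2, 5, 0]
  [19, -1, 0, -6, 1, -4]
  [∞, ∞, ∞, 0, ∞, ∞]
  [∞, ∞, ∞, -7, 0, -5]
  [∞, ∞, ∞, -2, ∞, 0]
Answer: T*[1][2] = 4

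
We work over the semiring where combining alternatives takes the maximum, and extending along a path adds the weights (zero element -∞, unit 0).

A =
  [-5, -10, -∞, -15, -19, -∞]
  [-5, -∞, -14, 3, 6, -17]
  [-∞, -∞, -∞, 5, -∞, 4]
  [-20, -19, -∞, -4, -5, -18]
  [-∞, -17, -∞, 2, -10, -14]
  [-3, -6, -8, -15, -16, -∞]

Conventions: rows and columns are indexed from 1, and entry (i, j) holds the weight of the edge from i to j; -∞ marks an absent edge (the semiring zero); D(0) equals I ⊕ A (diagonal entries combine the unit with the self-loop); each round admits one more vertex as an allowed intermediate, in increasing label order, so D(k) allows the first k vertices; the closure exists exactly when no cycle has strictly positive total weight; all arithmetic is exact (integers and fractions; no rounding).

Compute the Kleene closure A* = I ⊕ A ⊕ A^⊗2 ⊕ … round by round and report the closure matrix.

D(0):
  [0, -10, -∞, -15, -19, -∞]
  [-5, 0, -14, 3, 6, -17]
  [-∞, -∞, 0, 5, -∞, 4]
  [-20, -19, -∞, 0, -5, -18]
  [-∞, -17, -∞, 2, 0, -14]
  [-3, -6, -8, -15, -16, 0]
D(1):
  [0, -10, -∞, -15, -19, -∞]
  [-5, 0, -14, 3, 6, -17]
  [-∞, -∞, 0, 5, -∞, 4]
  [-20, -19, -∞, 0, -5, -18]
  [-∞, -17, -∞, 2, 0, -14]
  [-3, -6, -8, -15, -16, 0]
D(2):
  [0, -10, -24, -7, -4, -27]
  [-5, 0, -14, 3, 6, -17]
  [-∞, -∞, 0, 5, -∞, 4]
  [-20, -19, -33, 0, -5, -18]
  [-22, -17, -31, 2, 0, -14]
  [-3, -6, -8, -3, 0, 0]
D(3):
  [0, -10, -24, -7, -4, -20]
  [-5, 0, -14, 3, 6, -10]
  [-∞, -∞, 0, 5, -∞, 4]
  [-20, -19, -33, 0, -5, -18]
  [-22, -17, -31, 2, 0, -14]
  [-3, -6, -8, -3, 0, 0]
D(4):
  [0, -10, -24, -7, -4, -20]
  [-5, 0, -14, 3, 6, -10]
  [-15, -14, 0, 5, 0, 4]
  [-20, -19, -33, 0, -5, -18]
  [-18, -17, -31, 2, 0, -14]
  [-3, -6, -8, -3, 0, 0]
D(5):
  [0, -10, -24, -2, -4, -18]
  [-5, 0, -14, 8, 6, -8]
  [-15, -14, 0, 5, 0, 4]
  [-20, -19, -33, 0, -5, -18]
  [-18, -17, -31, 2, 0, -14]
  [-3, -6, -8, 2, 0, 0]
D(6):
  [0, -10, -24, -2, -4, -18]
  [-5, 0, -14, 8, 6, -8]
  [1, -2, 0, 6, 4, 4]
  [-20, -19, -26, 0, -5, -18]
  [-17, -17, -22, 2, 0, -14]
  [-3, -6, -8, 2, 0, 0]
Answer: A* = [[0, -10, -24, -2, -4, -18], [-5, 0, -14, 8, 6, -8], [1, -2, 0, 6, 4, 4], [-20, -19, -26, 0, -5, -18], [-17, -17, -22, 2, 0, -14], [-3, -6, -8, 2, 0, 0]]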